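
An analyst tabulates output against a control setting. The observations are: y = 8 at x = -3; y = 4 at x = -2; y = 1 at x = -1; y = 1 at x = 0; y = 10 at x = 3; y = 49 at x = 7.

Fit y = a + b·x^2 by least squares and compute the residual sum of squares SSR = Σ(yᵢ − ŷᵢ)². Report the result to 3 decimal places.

SSR = 2.749

Setting ∂/∂a … = 0 gives: 6·a + 72·b = 73;  72·a + 2580·b = 2580.
Eliminating b: 2580·(row 1) − 72·(row 2) gives 10296·a = 2580·73 − 72·2580 = 2580, so a = 215/858.
Then b = (2580 − 72·(215/858))/2580 = 142/143.
Residuals: -1019/858, -191/858, -19/78, 643/858, 697/858, 79/858; SSR = 2359/858.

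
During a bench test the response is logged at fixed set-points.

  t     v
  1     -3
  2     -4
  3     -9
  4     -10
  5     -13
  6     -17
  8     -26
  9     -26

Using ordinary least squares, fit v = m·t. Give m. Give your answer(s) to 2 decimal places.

Forming XᵀX = [[236]] and Xᵀv = [-687]ᵀ gives XᵀX·[m]ᵀ = Xᵀv.
Hence m = -687 / 236 ≈ -2.91102.

m = -2.91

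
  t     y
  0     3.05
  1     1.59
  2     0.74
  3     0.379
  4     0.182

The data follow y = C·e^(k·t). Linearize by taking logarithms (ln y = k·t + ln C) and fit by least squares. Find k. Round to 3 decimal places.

k = -0.707

Taking logs, ln y = k·t + ln C, so regress ln y on t.
Σt = 10.0000, Σ(t)² = 30.0000, Σln y = -1.3962, Σt·ln y = -9.8641.
Equations: 30.0000·k + 10.0000·ln C = -9.8641;  10.0000·k + 5·ln C = -1.3962.
Δ = 30.0000·5 − (10.0000)² = 50.0000; k = (-9.8641·5 − 10.0000·-1.3962)/50.0000 = -0.70717, ln C = (30.0000·-1.3962 − 10.0000·-9.8641)/50.0000 = 1.13511.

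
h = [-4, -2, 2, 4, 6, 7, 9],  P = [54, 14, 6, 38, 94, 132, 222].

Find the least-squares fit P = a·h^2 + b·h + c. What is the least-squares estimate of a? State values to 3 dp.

From the data, Σh^2·h^2 = 10802, Σh^2·h = 1288, Σh^2 = 206, Σh·h = 206, Σh = 22, Σ1 = 7.
Moment sums: Σh^2·P = 29386, Σh·P = 3406, ΣP = 560.
XᵀX·[a, b, c]ᵀ = XᵀP becomes [[10802, 1288, 206]; [1288, 206, 22]; [206, 22, 7]]·[a, b, c]ᵀ = [29386, 3406, 560]ᵀ.
Inverting the 3×3 Gram matrix, [a, b, c]ᵀ = [1245821/417081, -814879/417081, -245068/139027]ᵀ.

a = 2.987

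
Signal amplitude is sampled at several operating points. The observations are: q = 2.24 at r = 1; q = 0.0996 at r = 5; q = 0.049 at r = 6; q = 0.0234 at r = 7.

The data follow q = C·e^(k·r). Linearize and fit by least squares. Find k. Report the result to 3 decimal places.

k = -0.762

Linearized form: ln q = k·r + ln C. From the 4 transformed points,
XᵀX = [[111.0000, 19.0000]; [19.0000, 4]], rhs = [-55.1072, -8.2711]ᵀ  (here Σr = 19.0000, Σ(r)² = 111.0000, Σln q = -8.2711, Σr·ln q = -55.1072).
Slope k = (n·Σr·ln q − Σr·Σln q)/(n·Σ(r)² − (Σr)²) = (4·-55.1072 − 19.0000·-8.2711)/83.0000 = -0.76239; ln C = (Σln q − k·Σr)/n = 1.55360.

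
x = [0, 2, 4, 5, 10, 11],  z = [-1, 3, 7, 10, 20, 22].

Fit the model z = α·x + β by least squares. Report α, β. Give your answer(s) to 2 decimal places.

Entries of MᵀM: Σx·x = 266, Σx = 32, Σ1 = 6.
For Mᵀz: Σx·z = 526, Σz = 61.
Normal equations: [[266, 32]; [32, 6]]·[α, β]ᵀ = [526, 61]ᵀ.
det = 266·6 − 32² = 572.
α = (526·6 − 32·61)/572 = 301/143; β = (266·61 − 32·526)/572 = -303/286.

α = 2.10, β = -1.06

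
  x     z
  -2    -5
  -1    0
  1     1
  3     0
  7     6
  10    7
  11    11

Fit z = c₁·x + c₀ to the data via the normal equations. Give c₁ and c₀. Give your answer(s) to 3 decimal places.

From the data, Σx·x = 285, Σx = 29, Σ1 = 7.
And Σx·z = 244, Σz = 20.
det = 285·7 − 29² = 1154.
c₁ = (244·7 − 29·20)/1154 = 564/577; c₀ = (285·20 − 29·244)/1154 = -688/577.

c₁ = 0.977, c₀ = -1.192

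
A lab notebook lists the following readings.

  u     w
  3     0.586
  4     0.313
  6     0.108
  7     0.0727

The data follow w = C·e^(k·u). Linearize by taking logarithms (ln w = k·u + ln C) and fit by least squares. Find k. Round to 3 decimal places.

Linearized form: ln w = k·u + ln C. From the 4 transformed points,
Σu = 20.0000, Σ(u)² = 110.0000, Σln w = -6.5430, Σu·ln w = -37.9532.
Equations: 110.0000·k + 20.0000·ln C = -37.9532;  20.0000·k + 4·ln C = -6.5430.
Δ = 110.0000·4 − (20.0000)² = 40.0000; k = (-37.9532·4 − 20.0000·-6.5430)/40.0000 = -0.52380, ln C = (110.0000·-6.5430 − 20.0000·-37.9532)/40.0000 = 0.98326.

k = -0.524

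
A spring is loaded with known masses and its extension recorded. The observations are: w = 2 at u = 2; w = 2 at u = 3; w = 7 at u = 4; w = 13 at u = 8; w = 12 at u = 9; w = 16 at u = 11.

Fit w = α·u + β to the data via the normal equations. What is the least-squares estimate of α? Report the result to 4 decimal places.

Setting ∂/∂α … = 0 gives: 295·α + 37·β = 426;  37·α + 6·β = 52.
(Σu·u = 295, Σu = 37, Σ1 = 6, Σu·w = 426, Σw = 52.)
det = 295·6 − 37² = 401.
α = (426·6 − 37·52)/401 = 632/401; β = (295·52 − 37·426)/401 = -422/401.

α = 1.5761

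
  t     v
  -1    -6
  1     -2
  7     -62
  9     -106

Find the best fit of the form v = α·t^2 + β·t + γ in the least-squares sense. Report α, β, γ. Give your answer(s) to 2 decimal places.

With design matrix A, AᵀA = [[8964, 1072, 132]; [1072, 132, 16]; [132, 16, 4]] and Aᵀv = [-11632, -1384, -176]ᵀ.
Inverting the 3×3 Gram matrix, [α, β, γ]ᵀ = [-3/2, 2, -5/2]ᵀ.

α = -1.50, β = 2.00, γ = -2.50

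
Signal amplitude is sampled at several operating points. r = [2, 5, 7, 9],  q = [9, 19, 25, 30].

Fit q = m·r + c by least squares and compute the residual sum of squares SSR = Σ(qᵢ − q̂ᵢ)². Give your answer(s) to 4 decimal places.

SSR = 0.9907

With design matrix X, XᵀX = [[159, 23]; [23, 4]] and Xᵀq = [558, 83]ᵀ.
Δ = 159·4 − 23² = 107.
m = (558·4 − 23·83)/107 = 323/107; c = (159·83 − 23·558)/107 = 363/107.
Residuals: -46/107, 55/107, 51/107, -60/107; SSR = 106/107.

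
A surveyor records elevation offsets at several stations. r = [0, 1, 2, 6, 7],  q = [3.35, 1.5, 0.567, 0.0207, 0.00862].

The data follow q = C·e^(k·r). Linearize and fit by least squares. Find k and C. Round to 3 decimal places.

Taking logs, ln q = k·r + ln C, so regress ln q on r.
Sums: Σr = 16.0000, Σ(r)² = 90.0000, Σln q = -7.5843, Σr·ln q = -57.2707.
Normal system: [[90.0000, 16.0000]; [16.0000, 5]]·[k, ln C]ᵀ = [-57.2707, -7.5843]ᵀ.
Solving (det = 194.0000): k = -0.85054, ln C = 1.20489, so C = exp(1.20489) = 3.33639.

k = -0.851, C = 3.336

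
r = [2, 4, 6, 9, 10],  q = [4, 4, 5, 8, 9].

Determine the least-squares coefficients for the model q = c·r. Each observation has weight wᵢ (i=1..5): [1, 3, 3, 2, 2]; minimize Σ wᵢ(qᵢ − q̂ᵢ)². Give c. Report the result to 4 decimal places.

The normal equations are: 522·c = 470.
c = 470/522 = 0.900383.

c = 0.9004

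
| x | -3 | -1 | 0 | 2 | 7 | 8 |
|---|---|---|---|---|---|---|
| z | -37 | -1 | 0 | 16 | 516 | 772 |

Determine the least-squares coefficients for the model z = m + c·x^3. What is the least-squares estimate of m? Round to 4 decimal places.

m = 1.9232

Sums needed: Σ1 = 6, Σx^3 = 835, Σx^3·x^3 = 380587.
Moment sums: Σz = 1266, Σx^3·z = 573380.
MᵀM·[m, c]ᵀ = Mᵀz becomes [[6, 835]; [835, 380587]]·[m, c]ᵀ = [1266, 573380]ᵀ.
Determinant 6·380587 − 835² = 1586297.
m = (1266·380587 − 835·573380)/1586297 = 3050842/1586297; c = (6·573380 − 835·1266)/1586297 = 2383170/1586297.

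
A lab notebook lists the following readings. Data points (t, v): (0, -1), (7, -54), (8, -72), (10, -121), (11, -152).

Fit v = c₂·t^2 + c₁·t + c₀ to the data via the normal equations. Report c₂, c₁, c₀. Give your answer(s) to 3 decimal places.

c₂ = -1.559, c₁ = 3.504, c₀ = -1.070

From the data, Σt^2·t^2 = 31138, Σt^2·t = 3186, Σt^2 = 334, Σt·t = 334, Σt = 36, Σ1 = 5.
Moment sums: Σt^2·v = -37746, Σt·v = -3836, Σv = -400.
Normal equations: [[31138, 3186, 334]; [3186, 334, 36]; [334, 36, 5]]·[c₂, c₁, c₀]ᵀ = [-37746, -3836, -400]ᵀ.
Inverting the 3×3 Gram matrix, [c₂, c₁, c₀]ᵀ = [-97397/62464, 218863/62464, -33407/31232]ᵀ.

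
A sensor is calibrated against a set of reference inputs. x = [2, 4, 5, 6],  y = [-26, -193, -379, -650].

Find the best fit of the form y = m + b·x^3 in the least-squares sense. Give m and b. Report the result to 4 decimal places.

Setting ∂/∂m … = 0 gives: 4·m + 413·b = -1248;  413·m + 66441·b = -200335.
(Σ1 = 4, Σx^3 = 413, Σx^3·x^3 = 66441, Σy = -1248, Σx^3·y = -200335.)
Eliminating b: 66441·(row 1) − 413·(row 2) gives 95195·m = 66441·(-1248) − 413·(-200335) = -180013, so m = -180013/95195.
Then b = ((-200335) − 413·(-180013/95195))/66441 = -285916/95195.

m = -1.8910, b = -3.0035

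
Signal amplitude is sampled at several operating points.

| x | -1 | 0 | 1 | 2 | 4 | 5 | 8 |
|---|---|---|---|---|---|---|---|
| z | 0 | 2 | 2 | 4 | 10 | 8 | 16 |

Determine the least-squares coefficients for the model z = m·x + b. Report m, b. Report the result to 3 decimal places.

m = 1.750, b = 1.250

Normal-equation sums: Σx·x = 111, Σx = 19, Σ1 = 7.
For Aᵀz: Σx·z = 218, Σz = 42.
So AᵀA·[m, b]ᵀ = Aᵀz: [[111, 19]; [19, 7]]·[m, b]ᵀ = [218, 42]ᵀ.
Determinant 111·7 − 19² = 416.
m = (218·7 − 19·42)/416 = 7/4; b = (111·42 − 19·218)/416 = 5/4.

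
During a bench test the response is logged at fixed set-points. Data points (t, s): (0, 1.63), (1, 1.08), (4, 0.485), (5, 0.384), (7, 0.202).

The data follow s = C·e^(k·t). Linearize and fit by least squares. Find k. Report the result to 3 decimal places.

Linearized form: ln s = k·t + ln C. From the 5 transformed points,
Σt = 17.0000, Σ(t)² = 91.0000, Σln s = -2.7147, Σt·ln s = -18.7994.
Equations: 91.0000·k + 17.0000·ln C = -18.7994;  17.0000·k + 5·ln C = -2.7147.
Δ = 91.0000·5 − (17.0000)² = 166.0000; k = (-18.7994·5 − 17.0000·-2.7147)/166.0000 = -0.28824, ln C = (91.0000·-2.7147 − 17.0000·-18.7994)/166.0000 = 0.43708.

k = -0.288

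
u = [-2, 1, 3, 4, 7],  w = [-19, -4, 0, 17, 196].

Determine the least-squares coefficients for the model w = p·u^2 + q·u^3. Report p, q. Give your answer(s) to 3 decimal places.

Setting ∂/∂p … = 0 gives: 2755·p + 18043·q = 9796;  18043·p + 122539·q = 68464.
(Σu^2·u^2 = 2755, Σu^2·u^3 = 18043, Σu^3·u^3 = 122539, Σu^2·w = 9796, Σu^3·w = 68464.)
Eliminating q: 122539·(row 1) − 18043·(row 2) gives 12045096·p = 122539·9796 − 18043·68464 = -34903908, so p = -969553/334586.
Then q = (68464 − 18043·(-969553/334586))/122539 = 329697/334586.

p = -2.898, q = 0.985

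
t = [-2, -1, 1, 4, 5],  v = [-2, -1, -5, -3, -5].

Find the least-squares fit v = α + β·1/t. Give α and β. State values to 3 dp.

Sums needed: Σ1 = 5, Σ1/t = -1/20, Σ1/t·1/t = 941/400.
Moment sums: Σv = -16, Σ1/t·v = -19/4.
MᵀM·[α, β]ᵀ = Mᵀv becomes [[5, -1/20]; [-1/20, 941/400]]·[α, β]ᵀ = [-16, -19/4]ᵀ.
Δ = 5·(941/400) − (-1/20)² = 294/25.
α = ((-16)·(941/400) − (-1/20)·(-19/4))/(294/25) = -15151/4704; β = (5·(-19/4) − (-1/20)·(-16))/(294/25) = -2455/1176.

α = -3.221, β = -2.088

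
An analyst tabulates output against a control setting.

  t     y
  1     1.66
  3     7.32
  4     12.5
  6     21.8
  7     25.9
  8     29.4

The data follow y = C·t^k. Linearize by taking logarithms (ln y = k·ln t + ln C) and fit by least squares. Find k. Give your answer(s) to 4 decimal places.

Taking logs, ln y = k·ln t + ln C, so regress ln y on ln t.
Over the data: Σln t = 8.3020, Σ(ln t)² = 14.4498, Σln y = 14.7403, Σln t·ln y = 24.5734.
Normal system: [[14.4498, 8.3020]; [8.3020, 6]]·[k, ln C]ᵀ = [24.5734, 14.7403]ᵀ.
Δ = 14.4498·6 − (8.3020)² = 17.7753; k = (24.5734·6 − 8.3020·14.7403)/17.7753 = 1.41016, ln C = (14.4498·14.7403 − 8.3020·24.5734)/17.7753 = 0.50552.

k = 1.4102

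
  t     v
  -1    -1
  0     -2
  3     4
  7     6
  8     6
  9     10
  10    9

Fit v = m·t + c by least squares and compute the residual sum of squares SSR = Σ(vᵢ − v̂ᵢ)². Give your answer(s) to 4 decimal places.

SSR = 9.7127

Setting ∂/∂m … = 0 gives: 304·m + 36·c = 283;  36·m + 7·c = 32.
(Σt·t = 304, Σt = 36, Σ1 = 7, Σt·v = 283, Σv = 32.)
Δ = 304·7 − 36² = 832.
m = (283·7 − 36·32)/832 = 829/832; c = (304·32 − 36·283)/832 = -115/208.
Residuals: 457/832, -301/208, 1301/832, -27/64, -295/208, 1319/832, -171/416; SSR = 8081/832.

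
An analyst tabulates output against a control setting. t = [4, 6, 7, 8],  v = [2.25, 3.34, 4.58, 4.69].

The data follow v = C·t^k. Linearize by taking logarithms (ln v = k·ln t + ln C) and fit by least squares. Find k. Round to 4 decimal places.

k = 1.1240

With ln vᵢ as the transformed response and ln tᵢ as the regressor:
Σln t = 7.2034, Σ(ln t)² = 13.2429, Σln v = 5.0840, Σln t·ln v = 9.4597.
Equations: 13.2429·k + 7.2034·ln C = 9.4597;  7.2034·k + 4·ln C = 5.0840.
Δ = 13.2429·4 − (7.2034)² = 1.0824; k = (9.4597·4 − 7.2034·5.0840)/1.0824 = 1.12396, ln C = (13.2429·5.0840 − 7.2034·9.4597)/1.0824 = -0.75307.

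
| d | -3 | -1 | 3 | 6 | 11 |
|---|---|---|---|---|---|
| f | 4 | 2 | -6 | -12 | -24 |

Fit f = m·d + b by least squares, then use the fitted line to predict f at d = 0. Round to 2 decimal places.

f̂ = -0.72

Normal-equation sums: Σd·d = 176, Σd = 16, Σ1 = 5.
Right-hand side: Σd·f = -368, Σf = -36.
Normal equations: [[176, 16]; [16, 5]]·[m, b]ᵀ = [-368, -36]ᵀ.
Determinant 176·5 − 16² = 624.
m = ((-368)·5 − 16·(-36))/624 = -79/39; b = (176·(-36) − 16·(-368))/624 = -28/39.
At d = 0: f̂ = (-79/39)·(0) + (-28/39)·(1) = -28/39.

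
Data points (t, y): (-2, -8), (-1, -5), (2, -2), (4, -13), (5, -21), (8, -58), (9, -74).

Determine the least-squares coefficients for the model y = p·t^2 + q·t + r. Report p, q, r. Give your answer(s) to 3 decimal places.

From the data, Σt^2·t^2 = 11571, Σt^2·t = 1429, Σt^2 = 195, Σt·t = 195, Σt = 25, Σ1 = 7.
Moment sums: Σt^2·y = -10484, Σt·y = -1270, Σy = -181.
AᵀA·[p, q, r]ᵀ = Aᵀy becomes [[11571, 1429, 195]; [1429, 195, 25]; [195, 25, 7]]·[p, q, r]ᵀ = [-10484, -1270, -181]ᵀ.
Inverting the 3×3 Gram matrix, [p, q, r]ᵀ = [-207325/196532, 277433/196532, -148553/98266]ᵀ.

p = -1.055, q = 1.412, r = -1.512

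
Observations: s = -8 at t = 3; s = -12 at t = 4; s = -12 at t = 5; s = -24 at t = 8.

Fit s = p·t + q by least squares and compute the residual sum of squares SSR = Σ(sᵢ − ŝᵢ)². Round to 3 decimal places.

Forming AᵀA = [[114, 20]; [20, 4]] and Aᵀs = [-324, -56]ᵀ gives AᵀA·[p, q]ᵀ = Aᵀs.
Eliminating q: 4·(row 1) − 20·(row 2) gives 56·p = 4·(-324) − 20·(-56) = -176, so p = -22/7.
Then q = ((-56) − 20·(-22/7))/4 = 12/7.
Residuals: -2/7, -8/7, 2, -4/7; SSR = 40/7.

SSR = 5.714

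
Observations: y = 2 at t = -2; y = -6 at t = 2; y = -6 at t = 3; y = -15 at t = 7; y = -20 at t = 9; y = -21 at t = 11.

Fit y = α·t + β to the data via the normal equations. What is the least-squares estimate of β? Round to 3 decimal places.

Sums needed: Σt·t = 268, Σt = 30, Σ1 = 6.
And Σt·y = -550, Σy = -66.
AᵀA·[α, β]ᵀ = Aᵀy becomes [[268, 30]; [30, 6]]·[α, β]ᵀ = [-550, -66]ᵀ.
Eliminating β: 6·(row 1) − 30·(row 2) gives 708·α = 6·(-550) − 30·(-66) = -1320, so α = -110/59.
Then β = ((-66) − 30·(-110/59))/6 = -99/59.

β = -1.678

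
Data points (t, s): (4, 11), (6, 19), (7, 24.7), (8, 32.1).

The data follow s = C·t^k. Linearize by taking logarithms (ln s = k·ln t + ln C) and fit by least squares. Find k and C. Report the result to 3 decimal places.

k = 1.518, C = 1.311

With ln sᵢ as the transformed response and ln tᵢ as the regressor:
Σln t = 7.2034, Σ(ln t)² = 13.2429, Σln s = 12.0180, Σln t·ln s = 22.0533.
Equations: 13.2429·k + 7.2034·ln C = 22.0533;  7.2034·k + 4·ln C = 12.0180.
Slope k = (n·Σln t·ln s − Σln t·Σln s)/(n·Σ(ln t)² − (Σln t)²) = (4·22.0533 − 7.2034·12.0180)/1.0824 = 1.51788; ln C = (Σln s − k·Σln t)/n = 0.27103, so C = exp(0.27103) = 1.31131.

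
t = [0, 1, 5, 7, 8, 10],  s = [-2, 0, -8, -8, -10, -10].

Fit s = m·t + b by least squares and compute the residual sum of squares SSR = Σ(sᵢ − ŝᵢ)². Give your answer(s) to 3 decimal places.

SSR = 10.825

Entries of AᵀA: Σt·t = 239, Σt = 31, Σ1 = 6.
Moment sums: Σt·s = -276, Σs = -38.
So AᵀA·[m, b]ᵀ = Aᵀs: [[239, 31]; [31, 6]]·[m, b]ᵀ = [-276, -38]ᵀ.
Determinant 239·6 − 31² = 473.
m = ((-276)·6 − 31·(-38))/473 = -478/473; b = (239·(-38) − 31·(-276))/473 = -526/473.
Residuals: -420/473, 1004/473, -868/473, 8/43, -380/473, 576/473; SSR = 5120/473.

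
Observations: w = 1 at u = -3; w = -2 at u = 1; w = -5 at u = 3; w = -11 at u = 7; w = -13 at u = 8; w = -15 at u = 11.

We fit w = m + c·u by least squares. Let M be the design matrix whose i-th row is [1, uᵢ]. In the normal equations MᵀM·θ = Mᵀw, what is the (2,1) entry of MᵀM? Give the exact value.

Row 2 ↔ basis u, column 1 ↔ basis 1, so (MᵀM)_{2,1} = Σᵢ u = (-3)·(1) + (1)·(1) + (3)·(1) + (7)·(1) + (8)·(1) + (11)·(1) = 27.

27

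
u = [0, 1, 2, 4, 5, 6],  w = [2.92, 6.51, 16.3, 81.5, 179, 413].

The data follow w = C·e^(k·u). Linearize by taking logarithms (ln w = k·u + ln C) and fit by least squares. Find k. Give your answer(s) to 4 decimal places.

With ln wᵢ as the transformed response and uᵢ as the regressor:
Σu = 18.0000, Σ(u)² = 82.0000, Σln w = 21.3475, Σu·ln w = 87.1357.
Equations: 82.0000·k + 18.0000·ln C = 87.1357;  18.0000·k + 6·ln C = 21.3475.
Δ = 82.0000·6 − (18.0000)² = 168.0000; k = (87.1357·6 − 18.0000·21.3475)/168.0000 = 0.82475, ln C = (82.0000·21.3475 − 18.0000·87.1357)/168.0000 = 1.08366.

k = 0.8248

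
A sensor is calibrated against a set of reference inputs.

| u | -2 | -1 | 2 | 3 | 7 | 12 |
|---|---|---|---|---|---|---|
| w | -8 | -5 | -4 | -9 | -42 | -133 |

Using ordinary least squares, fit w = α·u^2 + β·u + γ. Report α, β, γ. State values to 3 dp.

α = -1.002, β = 1.172, γ = -2.354

Forming MᵀM = [[23251, 2097, 211]; [2097, 211, 21]; [211, 21, 6]] and Mᵀw = [-21344, -1904, -201]ᵀ gives MᵀM·[α, β, γ]ᵀ = Mᵀw.
Inverting the 3×3 Gram matrix, [α, β, γ]ᵀ = [-45273/45166, 52957/45166, -53155/22583]ᵀ.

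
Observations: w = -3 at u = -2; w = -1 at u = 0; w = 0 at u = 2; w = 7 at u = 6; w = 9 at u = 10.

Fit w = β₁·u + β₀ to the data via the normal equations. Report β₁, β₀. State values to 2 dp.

Sums needed: Σu·u = 144, Σu = 16, Σ1 = 5.
Right-hand side: Σu·w = 138, Σw = 12.
det = 144·5 − 16² = 464.
β₁ = (138·5 − 16·12)/464 = 249/232; β₀ = (144·12 − 16·138)/464 = -30/29.

β₁ = 1.07, β₀ = -1.03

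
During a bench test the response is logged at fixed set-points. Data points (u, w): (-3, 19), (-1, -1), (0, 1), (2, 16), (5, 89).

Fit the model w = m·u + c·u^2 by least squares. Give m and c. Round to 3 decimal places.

Sums needed: Σu·u = 39, Σu·u^2 = 105, Σu^2·u^2 = 723.
And Σu·w = 421, Σu^2·w = 2459.
XᵀX·[m, c]ᵀ = Xᵀw becomes [[39, 105]; [105, 723]]·[m, c]ᵀ = [421, 2459]ᵀ.
Eliminating c: 723·(row 1) − 105·(row 2) gives 17172·m = 723·421 − 105·2459 = 46188, so m = 1283/477.
Then c = (2459 − 105·(1283/477))/723 = 1436/477.

m = 2.690, c = 3.010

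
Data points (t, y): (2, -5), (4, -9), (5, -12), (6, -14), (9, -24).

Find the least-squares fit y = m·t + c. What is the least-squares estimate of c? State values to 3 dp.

c = 1.403

Setting ∂/∂m … = 0 gives: 162·m + 26·c = -406;  26·m + 5·c = -64.
(Σt·t = 162, Σt = 26, Σ1 = 5, Σt·y = -406, Σy = -64.)
det = 162·5 − 26² = 134.
m = ((-406)·5 − 26·(-64))/134 = -183/67; c = (162·(-64) − 26·(-406))/134 = 94/67.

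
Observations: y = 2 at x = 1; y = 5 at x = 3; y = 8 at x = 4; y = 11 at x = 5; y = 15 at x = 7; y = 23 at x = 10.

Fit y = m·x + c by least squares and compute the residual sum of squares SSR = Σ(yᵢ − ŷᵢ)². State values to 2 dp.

Sums needed: Σx·x = 200, Σx = 30, Σ1 = 6.
Moment sums: Σx·y = 439, Σy = 64.
Normal equations: [[200, 30]; [30, 6]]·[m, c]ᵀ = [439, 64]ᵀ.
Eliminating c: 6·(row 1) − 30·(row 2) gives 300·m = 6·439 − 30·64 = 714, so m = 119/50.
Then c = (64 − 30·(119/50))/6 = -37/30.
Residuals: 64/75, -68/75, -43/150, 1/3, -32/75, 13/30; SSR = 317/150.

SSR = 2.11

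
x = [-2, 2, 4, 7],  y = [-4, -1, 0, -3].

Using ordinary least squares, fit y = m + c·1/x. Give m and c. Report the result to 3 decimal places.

Forming MᵀM = [[4, 11/28]; [11/28, 457/784]] and Mᵀy = [-8, 15/14]ᵀ gives MᵀM·[m, c]ᵀ = Mᵀy.
Δ = 4·(457/784) − (11/28)² = 1707/784.
m = ((-8)·(457/784) − (11/28)·(15/14))/(1707/784) = -3986/1707; c = (4·(15/14) − (11/28)·(-8))/(1707/784) = 5824/1707.

m = -2.335, c = 3.412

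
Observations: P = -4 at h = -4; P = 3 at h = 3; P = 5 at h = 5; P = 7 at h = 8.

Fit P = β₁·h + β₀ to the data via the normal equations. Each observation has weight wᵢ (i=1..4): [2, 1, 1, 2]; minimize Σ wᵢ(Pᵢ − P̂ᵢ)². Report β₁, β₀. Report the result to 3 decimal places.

β₁ = 0.930, β₀ = -0.145

The normal equations are: 194·β₁ + 16·β₀ = 178;  16·β₁ + 6·β₀ = 14.
Eliminating β₀: 6·(row 1) − 16·(row 2) gives 908·β₁ = 6·178 − 16·14 = 844, so β₁ = 211/227.
Then β₀ = (14 − 16·(211/227))/6 = -33/227.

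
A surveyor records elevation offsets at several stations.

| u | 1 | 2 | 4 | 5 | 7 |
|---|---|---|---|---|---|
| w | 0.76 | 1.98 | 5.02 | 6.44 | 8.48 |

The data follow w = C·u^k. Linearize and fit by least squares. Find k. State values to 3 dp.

k = 1.268

With ln wᵢ as the transformed response and ln uᵢ as the regressor:
Over the data: Σln u = 5.6348, Σ(ln u)² = 8.7791, Σln w = 6.0223, Σln u·ln w = 9.8676.
Normal system: [[8.7791, 5.6348]; [5.6348, 5]]·[k, ln C]ᵀ = [9.8676, 6.0223]ᵀ.
Solving (det = 12.1448): k = 1.26832, ln C = -0.22487.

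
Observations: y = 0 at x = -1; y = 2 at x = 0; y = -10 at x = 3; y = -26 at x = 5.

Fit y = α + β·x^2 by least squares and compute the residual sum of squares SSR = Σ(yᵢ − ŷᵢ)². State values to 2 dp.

SSR = 2.40

Entries of AᵀA: Σ1 = 4, Σx^2 = 35, Σx^2·x^2 = 707.
And Σy = -34, Σx^2·y = -740.
So AᵀA·[α, β]ᵀ = Aᵀy: [[4, 35]; [35, 707]]·[α, β]ᵀ = [-34, -740]ᵀ.
det = 4·707 − 35² = 1603.
α = ((-34)·707 − 35·(-740))/1603 = 266/229; β = (4·(-740) − 35·(-34))/1603 = -1770/1603.
Residuals: -92/1603, 192/229, -1962/1603, 710/1603; SSR = 3848/1603.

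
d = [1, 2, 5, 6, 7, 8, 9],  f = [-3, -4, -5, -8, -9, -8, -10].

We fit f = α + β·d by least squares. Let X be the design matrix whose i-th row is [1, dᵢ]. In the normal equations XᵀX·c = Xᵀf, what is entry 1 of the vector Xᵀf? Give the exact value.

-47

Entry 1 ↔ basis 1, so (Xᵀf)_{1} = Σᵢ fᵢ = (1)·(-3) + (1)·(-4) + (1)·(-5) + (1)·(-8) + (1)·(-9) + (1)·(-8) + (1)·(-10) = -47.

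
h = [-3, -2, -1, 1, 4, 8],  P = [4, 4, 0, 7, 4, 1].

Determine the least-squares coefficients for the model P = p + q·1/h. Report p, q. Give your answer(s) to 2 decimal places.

MᵀM·[p, q]ᵀ = MᵀP reads: 6·p + (-11/24)·q = 20;  (-11/24)·p + (1405/576)·q = 115/24.
Determinant 6·(1405/576) − (-11/24)² = 8309/576.
p = (20·(1405/576) − (-11/24)·(115/24))/(8309/576) = 4195/1187; q = (6·(115/24) − (-11/24)·20)/(8309/576) = 3120/1187.

p = 3.53, q = 2.63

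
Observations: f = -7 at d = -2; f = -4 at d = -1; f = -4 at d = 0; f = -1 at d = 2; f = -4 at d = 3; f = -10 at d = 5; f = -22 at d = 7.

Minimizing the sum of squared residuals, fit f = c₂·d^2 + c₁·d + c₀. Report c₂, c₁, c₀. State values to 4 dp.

Entries of XᵀX: Σd^2·d^2 = 3140, Σd^2·d = 494, Σd^2 = 92, Σd·d = 92, Σd = 14, Σ1 = 7.
Right-hand side: Σd^2·f = -1400, Σd·f = -200, Σf = -52.
Row-reducing yields c₂ = -9392/16027, c₁ = 692/517, c₀ = -38524/16027.

c₂ = -0.5860, c₁ = 1.3385, c₀ = -2.4037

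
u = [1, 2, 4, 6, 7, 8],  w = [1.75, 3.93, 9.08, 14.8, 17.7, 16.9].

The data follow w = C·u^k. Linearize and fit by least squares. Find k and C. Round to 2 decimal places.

Taking logs, ln w = k·ln u + ln C, so regress ln w on ln u.
Σln u = 7.8966, Σ(ln u)² = 13.7233, Σln w = 12.5298, Σln u·ln w = 20.3060.
Normal system: [[13.7233, 7.8966]; [7.8966, 6]]·[k, ln C]ᵀ = [20.3060, 12.5298]ᵀ.
Solving (det = 19.9843): k = 1.14557, ln C = 0.58063, so C = exp(0.58063) = 1.78716.

k = 1.15, C = 1.79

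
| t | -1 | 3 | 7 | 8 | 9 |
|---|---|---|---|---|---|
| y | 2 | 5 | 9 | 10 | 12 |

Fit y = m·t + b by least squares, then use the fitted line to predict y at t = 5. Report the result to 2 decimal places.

Setting ∂/∂m … = 0 gives: 204·m + 26·b = 264;  26·m + 5·b = 38.
(Σt·t = 204, Σt = 26, Σ1 = 5, Σt·y = 264, Σy = 38.)
Eliminating b: 5·(row 1) − 26·(row 2) gives 344·m = 5·264 − 26·38 = 332, so m = 83/86.
Then b = (38 − 26·(83/86))/5 = 111/43.
At t = 5: ŷ = (83/86)·(5) + (111/43)·(1) = 637/86.

ŷ = 7.41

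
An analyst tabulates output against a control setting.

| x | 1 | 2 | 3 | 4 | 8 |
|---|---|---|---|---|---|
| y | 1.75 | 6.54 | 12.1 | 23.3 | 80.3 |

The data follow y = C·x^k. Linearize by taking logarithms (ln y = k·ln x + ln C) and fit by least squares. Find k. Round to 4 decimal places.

Let Y = ln y. Fitting Y = k·ln x + ln C by least squares:
AᵀA = [[7.9333, 5.2575]; [5.2575, 5]], rhs = [17.5254, 12.4650]ᵀ  (here Σln x = 5.2575, Σ(ln x)² = 7.9333, Σln y = 12.4650, Σln x·ln y = 17.5254).
Δ = 7.9333·5 − (5.2575)² = 12.0252; k = (17.5254·5 − 5.2575·12.4650)/12.0252 = 1.83717, ln C = (7.9333·12.4650 − 5.2575·17.5254)/12.0252 = 0.56121.

k = 1.8372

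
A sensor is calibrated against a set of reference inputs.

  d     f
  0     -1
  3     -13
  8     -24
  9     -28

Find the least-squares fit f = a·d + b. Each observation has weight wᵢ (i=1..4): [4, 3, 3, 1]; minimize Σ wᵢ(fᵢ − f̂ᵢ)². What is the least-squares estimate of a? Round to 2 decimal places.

a = -2.86

Setting ∂/∂a … = 0 gives: 300·a + 42·b = -945;  42·a + 11·b = -143.
det = 300·11 − 42² = 1536.
a = ((-945)·11 − 42·(-143))/1536 = -1463/512; b = (300·(-143) − 42·(-945))/1536 = -535/256.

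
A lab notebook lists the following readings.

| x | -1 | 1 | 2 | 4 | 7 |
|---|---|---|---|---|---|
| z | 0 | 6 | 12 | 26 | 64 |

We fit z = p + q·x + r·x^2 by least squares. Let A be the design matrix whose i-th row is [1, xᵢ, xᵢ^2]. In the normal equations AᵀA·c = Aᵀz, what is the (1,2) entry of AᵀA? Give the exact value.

Row 1 ↔ basis 1, column 2 ↔ basis x, so (AᵀA)_{1,2} = Σᵢ x = (1)·(-1) + (1)·(1) + (1)·(2) + (1)·(4) + (1)·(7) = 13.

13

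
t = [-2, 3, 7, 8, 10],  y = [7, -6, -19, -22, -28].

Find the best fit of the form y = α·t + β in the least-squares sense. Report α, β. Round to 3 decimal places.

α = -2.945, β = 1.714

Forming XᵀX = [[226, 26]; [26, 5]] and Xᵀy = [-621, -68]ᵀ gives XᵀX·[α, β]ᵀ = Xᵀy.
Δ = 226·5 − 26² = 454.
α = ((-621)·5 − 26·(-68))/454 = -1337/454; β = (226·(-68) − 26·(-621))/454 = 389/227.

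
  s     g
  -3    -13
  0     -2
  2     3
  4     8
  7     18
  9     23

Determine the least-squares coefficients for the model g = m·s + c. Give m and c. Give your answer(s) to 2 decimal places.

m = 2.96, c = -3.22

From the data, Σs·s = 159, Σs = 19, Σ1 = 6.
Moment sums: Σs·g = 410, Σg = 37.
Δ = 159·6 − 19² = 593.
m = (410·6 − 19·37)/593 = 1757/593; c = (159·37 − 19·410)/593 = -1907/593.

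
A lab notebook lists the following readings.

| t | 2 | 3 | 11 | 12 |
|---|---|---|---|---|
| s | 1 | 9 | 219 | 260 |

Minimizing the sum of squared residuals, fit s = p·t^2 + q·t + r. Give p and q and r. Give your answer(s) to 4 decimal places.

p = 1.8333, q = 0.3699, r = -7.7561

Normal-equation sums: Σt^2·t^2 = 35474, Σt^2·t = 3094, Σt^2 = 278, Σt·t = 278, Σt = 28, Σ1 = 4.
Right-hand side: Σt^2·s = 64024, Σt·s = 5558, Σs = 489.
Normal equations: [[35474, 3094, 278]; [3094, 278, 28]; [278, 28, 4]]·[p, q, r]ᵀ = [64024, 5558, 489]ᵀ.
Solving the 3×3 system (Gaussian elimination) gives p = 11/6, q = 91/246, r = -318/41.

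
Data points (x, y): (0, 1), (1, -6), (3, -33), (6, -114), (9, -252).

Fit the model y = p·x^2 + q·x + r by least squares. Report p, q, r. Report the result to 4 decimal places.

From the data, Σx^2·x^2 = 7939, Σx^2·x = 973, Σx^2 = 127, Σx·x = 127, Σx = 19, Σ1 = 5.
And Σx^2·y = -24819, Σx·y = -3057, Σy = -404.
Normal equations: [[7939, 973, 127]; [973, 127, 19]; [127, 19, 5]]·[p, q, r]ᵀ = [-24819, -3057, -404]ᵀ.
Inverting the 3×3 Gram matrix, [p, q, r]ᵀ = [-14293/4942, -9333/4942, -403/2471]ᵀ.

p = -2.8921, q = -1.8885, r = -0.1631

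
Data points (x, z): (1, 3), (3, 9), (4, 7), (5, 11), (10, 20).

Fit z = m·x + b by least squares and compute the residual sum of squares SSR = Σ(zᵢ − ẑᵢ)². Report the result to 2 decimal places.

SSR = 7.59

AᵀA·[m, b]ᵀ = Aᵀz reads: 151·m + 23·b = 313;  23·m + 5·b = 50.
(Σx·x = 151, Σx = 23, Σ1 = 5, Σx·z = 313, Σz = 50.)
Eliminating b: 5·(row 1) − 23·(row 2) gives 226·m = 5·313 − 23·50 = 415, so m = 415/226.
Then b = (50 − 23·(415/226))/5 = 351/226.
Residuals: -44/113, 219/113, -429/226, 30/113, 19/226; SSR = 1715/226.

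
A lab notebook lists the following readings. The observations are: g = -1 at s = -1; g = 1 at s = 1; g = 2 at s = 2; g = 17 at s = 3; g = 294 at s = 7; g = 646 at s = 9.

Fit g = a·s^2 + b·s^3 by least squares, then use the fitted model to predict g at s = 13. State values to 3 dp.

Compute the Gram sums: Σs^2·s^2 = 9061, Σs^2·s^3 = 76131, Σs^3·s^3 = 649885.
For Xᵀg: Σs^2·g = 66893, Σs^3·g = 572253.
det = 9061·649885 − 76131² = 92678824.
a = (66893·649885 − 76131·572253)/92678824 = -46717919/46339412; b = (9061·572253 − 76131·66893)/92678824 = 46276725/46339412.
At s = 13: ĝ = (-46717919/46339412)·(169) + (46276725/46339412)·(2197) = 46887318257/23169706.

ĝ = 2023.648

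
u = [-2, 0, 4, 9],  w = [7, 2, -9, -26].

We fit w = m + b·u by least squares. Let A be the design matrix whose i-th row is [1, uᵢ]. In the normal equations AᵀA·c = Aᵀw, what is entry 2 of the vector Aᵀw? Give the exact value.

Entry 2 ↔ basis u, so (Aᵀw)_{2} = Σᵢ (u)·wᵢ = (-2)·(7) + (0)·(2) + (4)·(-9) + (9)·(-26) = -284.

-284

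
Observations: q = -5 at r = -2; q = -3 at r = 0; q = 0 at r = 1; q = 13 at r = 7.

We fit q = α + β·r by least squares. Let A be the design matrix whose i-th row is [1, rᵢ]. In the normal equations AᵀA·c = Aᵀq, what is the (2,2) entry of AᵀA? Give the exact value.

54

Row 2 ↔ basis r, column 2 ↔ basis r, so (AᵀA)_{2,2} = Σᵢ (r)·(r) = (-2)·(-2) + (0)·(0) + (1)·(1) + (7)·(7) = 54.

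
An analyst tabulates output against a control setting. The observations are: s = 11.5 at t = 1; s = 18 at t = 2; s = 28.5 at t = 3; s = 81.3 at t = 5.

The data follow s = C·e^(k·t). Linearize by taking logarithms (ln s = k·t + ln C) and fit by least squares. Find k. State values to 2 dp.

Linearized form: ln s = k·t + ln C. From the 4 transformed points,
Σt = 11.0000, Σ(t)² = 39.0000, Σln s = 13.0808, Σt·ln s = 40.2635.
Equations: 39.0000·k + 11.0000·ln C = 40.2635;  11.0000·k + 4·ln C = 13.0808.
Δ = 39.0000·4 − (11.0000)² = 35.0000; k = (40.2635·4 − 11.0000·13.0808)/35.0000 = 0.49045, ln C = (39.0000·13.0808 − 11.0000·40.2635)/35.0000 = 1.92146.

k = 0.49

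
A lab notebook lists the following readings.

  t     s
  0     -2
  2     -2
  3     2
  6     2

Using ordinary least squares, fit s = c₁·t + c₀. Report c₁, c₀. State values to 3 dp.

XᵀX·[c₁, c₀]ᵀ = Xᵀs reads: 49·c₁ + 11·c₀ = 14;  11·c₁ + 4·c₀ = 0.
Eliminating c₀: 4·(row 1) − 11·(row 2) gives 75·c₁ = 4·14 − 11·0 = 56, so c₁ = 56/75.
Then c₀ = (0 − 11·(56/75))/4 = -154/75.

c₁ = 0.747, c₀ = -2.053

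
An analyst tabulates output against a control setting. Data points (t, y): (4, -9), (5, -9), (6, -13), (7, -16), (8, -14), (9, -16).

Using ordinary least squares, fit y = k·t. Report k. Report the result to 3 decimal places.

The normal equations are: 271·k = -527.
(Σt·t = 271, Σt·y = -527.)
k = (-527)/271 = -1.94465.

k = -1.945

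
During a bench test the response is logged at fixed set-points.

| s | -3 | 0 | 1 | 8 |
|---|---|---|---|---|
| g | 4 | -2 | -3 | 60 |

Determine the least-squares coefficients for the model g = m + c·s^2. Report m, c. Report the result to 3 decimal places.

m = -3.569, c = 0.990

From the data, Σ1 = 4, Σs^2 = 74, Σs^2·s^2 = 4178.
And Σg = 59, Σs^2·g = 3873.
Δ = 4·4178 − 74² = 11236.
m = (59·4178 − 74·3873)/11236 = -10025/2809; c = (4·3873 − 74·59)/11236 = 5563/5618.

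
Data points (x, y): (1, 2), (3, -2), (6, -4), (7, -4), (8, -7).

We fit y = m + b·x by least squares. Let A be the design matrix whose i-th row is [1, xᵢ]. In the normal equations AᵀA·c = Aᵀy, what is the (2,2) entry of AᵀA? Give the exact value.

Row 2 ↔ basis x, column 2 ↔ basis x, so (AᵀA)_{2,2} = Σᵢ (x)·(x) = (1)·(1) + (3)·(3) + (6)·(6) + (7)·(7) + (8)·(8) = 159.

159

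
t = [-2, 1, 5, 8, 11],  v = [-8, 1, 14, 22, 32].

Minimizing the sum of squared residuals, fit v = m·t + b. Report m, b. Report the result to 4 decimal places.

Forming MᵀM = [[215, 23]; [23, 5]] and Mᵀv = [615, 61]ᵀ gives MᵀM·[m, b]ᵀ = Mᵀv.
det = 215·5 − 23² = 546.
m = (615·5 − 23·61)/546 = 836/273; b = (215·61 − 23·615)/546 = -515/273.

m = 3.0623, b = -1.8864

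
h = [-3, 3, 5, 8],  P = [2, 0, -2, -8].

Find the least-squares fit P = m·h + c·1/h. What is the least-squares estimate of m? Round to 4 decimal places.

m = -1.0169

Sums needed: Σh·h = 107, Σh·1/h = 4, Σ1/h·1/h = 4001/14400.
Moment sums: Σh·P = -80, Σ1/h·P = -31/15.
Normal equations: [[107, 4]; [4, 4001/14400]]·[m, c]ᵀ = [-80, -31/15]ᵀ.
Δ = 107·(4001/14400) − 4² = 197707/14400.
m = ((-80)·(4001/14400) − 4·(-31/15))/(197707/14400) = -201040/197707; c = (107·(-31/15) − 4·(-80))/(197707/14400) = 1423680/197707.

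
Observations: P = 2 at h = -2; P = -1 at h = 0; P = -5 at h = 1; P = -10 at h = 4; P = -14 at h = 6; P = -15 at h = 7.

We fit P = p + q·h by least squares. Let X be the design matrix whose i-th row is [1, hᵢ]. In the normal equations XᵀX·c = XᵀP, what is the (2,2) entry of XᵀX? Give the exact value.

Row 2 ↔ basis h, column 2 ↔ basis h, so (XᵀX)_{2,2} = Σᵢ (h)·(h) = (-2)·(-2) + (0)·(0) + (1)·(1) + (4)·(4) + (6)·(6) + (7)·(7) = 106.

106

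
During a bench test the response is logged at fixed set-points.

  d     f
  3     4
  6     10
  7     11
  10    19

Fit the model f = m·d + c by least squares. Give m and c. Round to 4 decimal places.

m = 2.1200, c = -2.7800

Sums needed: Σd·d = 194, Σd = 26, Σ1 = 4.
Right-hand side: Σd·f = 339, Σf = 44.
So XᵀX·[m, c]ᵀ = Xᵀf: [[194, 26]; [26, 4]]·[m, c]ᵀ = [339, 44]ᵀ.
Eliminating c: 4·(row 1) − 26·(row 2) gives 100·m = 4·339 − 26·44 = 212, so m = 53/25.
Then c = (44 − 26·(53/25))/4 = -139/50.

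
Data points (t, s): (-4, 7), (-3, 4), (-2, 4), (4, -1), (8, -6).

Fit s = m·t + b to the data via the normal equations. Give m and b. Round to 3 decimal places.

m = -0.978, b = 2.187

The normal equations are: 109·m + 3·b = -100;  3·m + 5·b = 8.
(Σt·t = 109, Σt = 3, Σ1 = 5, Σt·s = -100, Σs = 8.)
Δ = 109·5 − 3² = 536.
m = ((-100)·5 − 3·8)/536 = -131/134; b = (109·8 − 3·(-100))/536 = 293/134.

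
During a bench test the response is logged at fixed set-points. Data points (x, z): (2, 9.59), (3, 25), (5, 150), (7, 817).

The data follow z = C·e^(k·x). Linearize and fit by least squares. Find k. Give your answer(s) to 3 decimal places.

k = 0.887

Taking logs, ln z = k·x + ln C, so regress ln z on x.
Over the data: Σx = 17.0000, Σ(x)² = 87.0000, Σln z = 17.1959, Σx·ln z = 86.1707.
Normal system: [[87.0000, 17.0000]; [17.0000, 4]]·[k, ln C]ᵀ = [86.1707, 17.1959]ᵀ.
Solving (det = 59.0000): k = 0.88734, ln C = 0.52777.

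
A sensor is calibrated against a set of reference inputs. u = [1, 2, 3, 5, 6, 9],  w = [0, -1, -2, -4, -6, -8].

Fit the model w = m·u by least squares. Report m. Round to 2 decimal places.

Entries of AᵀA: Σu·u = 156.
Moment sums: Σu·w = -136.
So AᵀA·[m]ᵀ = Aᵀw: [[156]]·[m]ᵀ = [-136]ᵀ.
m = (-136)/156 = -0.871795.

m = -0.87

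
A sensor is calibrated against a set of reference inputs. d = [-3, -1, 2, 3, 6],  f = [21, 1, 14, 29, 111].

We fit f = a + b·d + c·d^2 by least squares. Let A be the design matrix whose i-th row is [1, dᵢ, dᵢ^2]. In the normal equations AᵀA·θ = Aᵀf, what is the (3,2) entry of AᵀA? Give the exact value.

223

Row 3 ↔ basis d^2, column 2 ↔ basis d, so (AᵀA)_{3,2} = Σᵢ (d^2)·(d) = (9)·(-3) + (1)·(-1) + (4)·(2) + (9)·(3) + (36)·(6) = 223.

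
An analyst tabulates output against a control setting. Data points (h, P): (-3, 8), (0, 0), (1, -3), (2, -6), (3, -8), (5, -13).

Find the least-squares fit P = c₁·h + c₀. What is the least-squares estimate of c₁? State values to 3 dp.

Sums needed: Σh·h = 48, Σh = 8, Σ1 = 6.
Right-hand side: Σh·P = -128, ΣP = -22.
So AᵀA·[c₁, c₀]ᵀ = AᵀP: [[48, 8]; [8, 6]]·[c₁, c₀]ᵀ = [-128, -22]ᵀ.
det = 48·6 − 8² = 224.
c₁ = ((-128)·6 − 8·(-22))/224 = -37/14; c₀ = (48·(-22) − 8·(-128))/224 = -1/7.

c₁ = -2.643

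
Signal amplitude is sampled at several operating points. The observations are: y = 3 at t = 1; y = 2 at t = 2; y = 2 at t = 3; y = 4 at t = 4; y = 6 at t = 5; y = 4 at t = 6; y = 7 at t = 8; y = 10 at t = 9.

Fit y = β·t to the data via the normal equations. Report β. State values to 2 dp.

MᵀM·[β]ᵀ = Mᵀy reads: 236·β = 229.
Hence β = 229 / 236 ≈ 0.970339.

β = 0.97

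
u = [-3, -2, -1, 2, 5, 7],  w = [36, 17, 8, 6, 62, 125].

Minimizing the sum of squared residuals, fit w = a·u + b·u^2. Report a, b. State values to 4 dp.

Sums needed: Σu·u = 92, Σu·u^2 = 440, Σu^2·u^2 = 3140.
Right-hand side: Σu·w = 1047, Σu^2·w = 8099.
So XᵀX·[a, b]ᵀ = Xᵀw: [[92, 440]; [440, 3140]]·[a, b]ᵀ = [1047, 8099]ᵀ.
Δ = 92·3140 − 440² = 95280.
a = (1047·3140 − 440·8099)/95280 = -13799/4764; b = (92·8099 − 440·1047)/95280 = 71107/23820.

a = -2.8965, b = 2.9852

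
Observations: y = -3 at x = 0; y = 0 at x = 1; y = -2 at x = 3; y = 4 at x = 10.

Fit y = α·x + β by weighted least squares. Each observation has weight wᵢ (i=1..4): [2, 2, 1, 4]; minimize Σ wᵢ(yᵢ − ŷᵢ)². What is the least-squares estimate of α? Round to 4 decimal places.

Entries of MᵀWM: Σwᵢ·x·x = 411, Σwᵢ·x = 45, Σwᵢ·1 = 9.
Right-hand side: Σwᵢ·x·y = 154, Σwᵢ·y = 8.
Determinant 411·9 − 45² = 1674.
α = (154·9 − 45·8)/1674 = 19/31; β = (411·8 − 45·154)/1674 = -607/279.

α = 0.6129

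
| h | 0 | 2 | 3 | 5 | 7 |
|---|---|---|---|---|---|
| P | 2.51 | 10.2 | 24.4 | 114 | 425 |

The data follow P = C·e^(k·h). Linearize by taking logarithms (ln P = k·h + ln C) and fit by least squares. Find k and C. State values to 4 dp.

Taking logs, ln P = k·h + ln C, so regress ln P on h.
Σh = 17.0000, Σ(h)² = 87.0000, Σln P = 17.2255, Σh·ln P = 80.2741.
Equations: 87.0000·k + 17.0000·ln C = 80.2741;  17.0000·k + 5·ln C = 17.2255.
Solving (det = 146.0000): k = 0.74340, ln C = 0.91755, so C = exp(0.91755) = 2.50314.

k = 0.7434, C = 2.5031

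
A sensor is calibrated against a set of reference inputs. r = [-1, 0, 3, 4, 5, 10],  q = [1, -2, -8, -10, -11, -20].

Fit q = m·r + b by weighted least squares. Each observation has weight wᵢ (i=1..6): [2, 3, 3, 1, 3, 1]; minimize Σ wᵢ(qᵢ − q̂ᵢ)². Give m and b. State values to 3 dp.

Forming AᵀWA = [[220, 36]; [36, 13]] and AᵀWq = [-479, -91]ᵀ gives AᵀWA·[m, b]ᵀ = AᵀWq.
Δ = 220·13 − 36² = 1564.
m = ((-479)·13 − 36·(-91))/1564 = -2951/1564; b = (220·(-91) − 36·(-479))/1564 = -694/391.

m = -1.887, b = -1.775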